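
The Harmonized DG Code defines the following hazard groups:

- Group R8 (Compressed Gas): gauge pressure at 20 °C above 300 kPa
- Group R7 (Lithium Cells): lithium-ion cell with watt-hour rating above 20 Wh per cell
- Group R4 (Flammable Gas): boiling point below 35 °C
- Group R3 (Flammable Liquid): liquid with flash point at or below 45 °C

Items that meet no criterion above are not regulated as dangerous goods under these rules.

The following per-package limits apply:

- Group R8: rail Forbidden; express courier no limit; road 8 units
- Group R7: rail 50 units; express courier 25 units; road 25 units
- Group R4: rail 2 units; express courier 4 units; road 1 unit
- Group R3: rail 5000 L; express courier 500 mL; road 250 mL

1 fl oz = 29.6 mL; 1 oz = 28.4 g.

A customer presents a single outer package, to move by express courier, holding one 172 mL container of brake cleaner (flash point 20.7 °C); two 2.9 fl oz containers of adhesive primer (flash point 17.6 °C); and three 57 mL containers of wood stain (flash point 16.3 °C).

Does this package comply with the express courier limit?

No

The brake cleaner has flash point 20.7 °C, which is ≤ 45 °C, so it is Group R3 (Flammable Liquid).
Flash point 17.6 °C meets the Group R3 criterion (Flammable Liquid), so the adhesive primer is Group R3.
Flash point 16.3 °C meets the Group R3 criterion (Flammable Liquid), so the wood stain is Group R3.
Total Group R3: 172 mL + (two 2.9 fl oz containers = 171.68 mL) + (three 57 mL containers = 171 mL) = 514.68 mL.
514.68 mL > 500 mL (express courier limit, Group R3) — over the limit.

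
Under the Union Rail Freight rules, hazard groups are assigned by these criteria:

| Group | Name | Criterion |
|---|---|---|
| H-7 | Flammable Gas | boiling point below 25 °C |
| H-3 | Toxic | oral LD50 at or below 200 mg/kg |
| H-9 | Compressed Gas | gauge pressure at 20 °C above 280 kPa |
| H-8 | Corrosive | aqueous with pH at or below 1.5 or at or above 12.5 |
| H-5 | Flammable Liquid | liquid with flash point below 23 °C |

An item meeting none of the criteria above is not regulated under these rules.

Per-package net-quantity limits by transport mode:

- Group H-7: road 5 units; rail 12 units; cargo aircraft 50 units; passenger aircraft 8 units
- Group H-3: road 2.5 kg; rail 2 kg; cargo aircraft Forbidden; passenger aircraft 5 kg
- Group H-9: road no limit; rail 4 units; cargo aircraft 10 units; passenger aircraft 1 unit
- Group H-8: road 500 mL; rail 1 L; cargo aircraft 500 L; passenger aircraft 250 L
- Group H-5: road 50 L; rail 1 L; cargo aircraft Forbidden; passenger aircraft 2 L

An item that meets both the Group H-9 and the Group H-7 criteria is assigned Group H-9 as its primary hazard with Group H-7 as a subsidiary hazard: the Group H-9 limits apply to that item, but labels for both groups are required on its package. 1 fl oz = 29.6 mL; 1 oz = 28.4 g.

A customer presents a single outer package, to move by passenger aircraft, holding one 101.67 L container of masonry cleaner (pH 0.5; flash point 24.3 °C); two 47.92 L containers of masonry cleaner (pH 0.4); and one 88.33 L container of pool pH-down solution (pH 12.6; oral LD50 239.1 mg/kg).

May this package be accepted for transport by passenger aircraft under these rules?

No

The masonry cleaner has pH 0.5, which is ≤ 1.5, so it is Group H-8 (Corrosive).
The masonry cleaner has pH 0.4, which is ≤ 1.5, so it is Group H-8 (Corrosive).
The pool pH-down solution has pH 12.6, which is ≥ 12.5, so it is Group H-8 (Corrosive).
Total Group H-8: 101.67 L + (two 47.92 L containers = 95.84 L) + 88.33 L = 285.84 L.
285.84 L exceeds the passenger aircraft limit of 250 L for Group H-8.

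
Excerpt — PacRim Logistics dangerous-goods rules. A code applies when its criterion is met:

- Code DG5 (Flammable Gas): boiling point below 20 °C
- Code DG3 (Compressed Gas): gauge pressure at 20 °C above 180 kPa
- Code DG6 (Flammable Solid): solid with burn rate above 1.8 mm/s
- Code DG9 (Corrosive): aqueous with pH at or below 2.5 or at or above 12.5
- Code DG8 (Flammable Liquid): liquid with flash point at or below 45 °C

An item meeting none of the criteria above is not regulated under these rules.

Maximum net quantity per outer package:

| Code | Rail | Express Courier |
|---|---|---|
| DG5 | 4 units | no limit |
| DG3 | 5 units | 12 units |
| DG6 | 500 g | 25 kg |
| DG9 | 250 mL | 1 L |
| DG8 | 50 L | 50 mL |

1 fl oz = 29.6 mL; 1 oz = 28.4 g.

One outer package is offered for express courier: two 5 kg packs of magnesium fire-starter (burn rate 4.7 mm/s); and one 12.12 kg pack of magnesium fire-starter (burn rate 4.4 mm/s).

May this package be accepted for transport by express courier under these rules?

Burn rate 4.7 mm/s meets the Code DG6 criterion (Flammable Solid), so the magnesium fire-starter is Code DG6.
With burn rate 4.4 mm/s (> 1.8 mm/s), the magnesium fire-starter falls in Code DG6.
Code DG6 net quantity: (two 5 kg packs = 10 kg) + 12.12 kg = 22.12 kg.
22.12 kg ≤ 25 kg (express courier limit, Code DG6) — within limit.

Yes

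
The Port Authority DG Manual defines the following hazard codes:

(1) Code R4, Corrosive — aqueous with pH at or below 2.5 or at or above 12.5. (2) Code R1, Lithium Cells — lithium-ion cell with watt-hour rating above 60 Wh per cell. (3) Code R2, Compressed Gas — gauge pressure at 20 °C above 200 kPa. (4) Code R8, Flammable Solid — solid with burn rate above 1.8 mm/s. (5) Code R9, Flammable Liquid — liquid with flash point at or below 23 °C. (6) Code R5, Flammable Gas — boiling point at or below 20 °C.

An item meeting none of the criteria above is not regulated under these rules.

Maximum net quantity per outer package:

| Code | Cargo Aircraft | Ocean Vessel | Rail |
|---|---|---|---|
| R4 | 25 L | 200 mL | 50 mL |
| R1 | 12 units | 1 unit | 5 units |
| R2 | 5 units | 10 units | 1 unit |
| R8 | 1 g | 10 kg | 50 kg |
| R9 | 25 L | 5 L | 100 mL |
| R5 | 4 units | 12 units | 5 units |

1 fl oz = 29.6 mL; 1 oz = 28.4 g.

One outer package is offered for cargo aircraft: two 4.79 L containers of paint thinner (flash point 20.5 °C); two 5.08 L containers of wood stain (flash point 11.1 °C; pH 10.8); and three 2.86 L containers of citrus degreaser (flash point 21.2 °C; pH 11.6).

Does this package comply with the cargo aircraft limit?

No

With flash point 20.5 °C (≤ 23 °C), the paint thinner falls in Code R9.
The wood stain has flash point 11.1 °C, which is ≤ 23 °C, so it is Code R9 (Flammable Liquid).
With flash point 21.2 °C (≤ 23 °C), the citrus degreaser falls in Code R9.
Total Code R9: (two 4.79 L containers = 9.58 L) + (two 5.08 L containers = 10.16 L) + (three 2.86 L containers = 8.58 L) = 28.32 L.
28.32 L exceeds the cargo aircraft limit of 25 L for Code R9.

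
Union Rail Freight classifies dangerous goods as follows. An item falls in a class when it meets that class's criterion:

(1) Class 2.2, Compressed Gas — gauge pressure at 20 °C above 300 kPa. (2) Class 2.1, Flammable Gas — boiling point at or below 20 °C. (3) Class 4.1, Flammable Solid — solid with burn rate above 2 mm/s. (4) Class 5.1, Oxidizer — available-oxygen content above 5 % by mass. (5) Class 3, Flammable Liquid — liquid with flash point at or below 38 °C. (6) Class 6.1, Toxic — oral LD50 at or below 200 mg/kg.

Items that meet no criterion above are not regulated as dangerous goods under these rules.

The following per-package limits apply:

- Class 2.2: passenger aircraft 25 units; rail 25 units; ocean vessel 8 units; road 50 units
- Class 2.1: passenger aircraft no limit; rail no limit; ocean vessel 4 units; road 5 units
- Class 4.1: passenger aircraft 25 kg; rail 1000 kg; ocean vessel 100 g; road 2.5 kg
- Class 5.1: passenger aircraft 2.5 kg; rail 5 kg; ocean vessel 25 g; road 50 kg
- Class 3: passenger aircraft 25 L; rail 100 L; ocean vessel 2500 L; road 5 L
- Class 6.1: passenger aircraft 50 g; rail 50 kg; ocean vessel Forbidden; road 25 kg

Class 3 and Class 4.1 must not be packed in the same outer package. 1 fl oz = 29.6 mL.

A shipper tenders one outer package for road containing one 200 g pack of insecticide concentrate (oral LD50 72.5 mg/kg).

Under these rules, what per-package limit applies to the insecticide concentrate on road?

The insecticide concentrate has oral LD50 72.5 mg/kg, which is ≤ 200 mg/kg, so it is Class 6.1 (Toxic).
The road limit for Class 6.1 is 25 kg.

25 kg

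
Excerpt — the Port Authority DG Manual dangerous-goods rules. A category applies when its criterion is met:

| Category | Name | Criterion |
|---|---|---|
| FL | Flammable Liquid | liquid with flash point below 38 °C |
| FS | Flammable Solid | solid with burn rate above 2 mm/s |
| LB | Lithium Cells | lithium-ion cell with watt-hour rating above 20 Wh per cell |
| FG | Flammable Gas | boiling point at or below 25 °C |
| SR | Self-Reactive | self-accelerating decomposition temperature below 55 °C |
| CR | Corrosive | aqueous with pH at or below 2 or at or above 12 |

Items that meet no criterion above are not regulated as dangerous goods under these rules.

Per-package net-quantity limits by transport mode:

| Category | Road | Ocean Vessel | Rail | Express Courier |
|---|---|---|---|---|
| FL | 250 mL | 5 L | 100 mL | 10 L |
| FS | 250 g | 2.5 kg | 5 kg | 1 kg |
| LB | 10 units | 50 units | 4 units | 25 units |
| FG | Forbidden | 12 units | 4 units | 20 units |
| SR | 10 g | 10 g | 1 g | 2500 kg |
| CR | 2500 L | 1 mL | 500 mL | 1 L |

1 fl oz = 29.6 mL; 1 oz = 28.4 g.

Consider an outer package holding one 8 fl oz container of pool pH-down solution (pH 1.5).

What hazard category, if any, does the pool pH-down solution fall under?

Category CR

With pH 1.5 (≤ 2), the pool pH-down solution falls in Category CR.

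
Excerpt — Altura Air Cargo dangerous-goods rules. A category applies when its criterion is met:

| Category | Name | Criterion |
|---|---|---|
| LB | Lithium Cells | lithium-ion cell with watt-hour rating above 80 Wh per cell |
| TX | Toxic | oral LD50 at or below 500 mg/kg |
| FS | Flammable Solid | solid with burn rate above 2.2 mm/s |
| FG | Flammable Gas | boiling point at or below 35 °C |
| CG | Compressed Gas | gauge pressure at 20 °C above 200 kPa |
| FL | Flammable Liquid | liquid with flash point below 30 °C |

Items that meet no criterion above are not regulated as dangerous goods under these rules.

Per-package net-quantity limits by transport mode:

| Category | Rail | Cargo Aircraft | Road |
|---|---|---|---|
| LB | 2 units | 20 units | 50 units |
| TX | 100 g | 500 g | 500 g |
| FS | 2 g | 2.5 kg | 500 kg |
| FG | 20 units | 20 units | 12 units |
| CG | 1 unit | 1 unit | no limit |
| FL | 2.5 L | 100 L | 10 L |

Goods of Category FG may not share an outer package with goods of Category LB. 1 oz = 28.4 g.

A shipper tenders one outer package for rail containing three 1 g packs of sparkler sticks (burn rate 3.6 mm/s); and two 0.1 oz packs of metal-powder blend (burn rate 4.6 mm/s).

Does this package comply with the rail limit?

With burn rate 3.6 mm/s (> 2.2 mm/s), the sparkler sticks fall in Category FS.
The metal-powder blend has burn rate 4.6 mm/s, which is > 2.2 mm/s, so it is Category FS (Flammable Solid).
Total Category FS: (three 1 g packs = 3 g) + (two 0.1 oz packs = 5.68 g) = 8.68 g.
8.68 g exceeds the rail limit of 2 g for Category FS.

No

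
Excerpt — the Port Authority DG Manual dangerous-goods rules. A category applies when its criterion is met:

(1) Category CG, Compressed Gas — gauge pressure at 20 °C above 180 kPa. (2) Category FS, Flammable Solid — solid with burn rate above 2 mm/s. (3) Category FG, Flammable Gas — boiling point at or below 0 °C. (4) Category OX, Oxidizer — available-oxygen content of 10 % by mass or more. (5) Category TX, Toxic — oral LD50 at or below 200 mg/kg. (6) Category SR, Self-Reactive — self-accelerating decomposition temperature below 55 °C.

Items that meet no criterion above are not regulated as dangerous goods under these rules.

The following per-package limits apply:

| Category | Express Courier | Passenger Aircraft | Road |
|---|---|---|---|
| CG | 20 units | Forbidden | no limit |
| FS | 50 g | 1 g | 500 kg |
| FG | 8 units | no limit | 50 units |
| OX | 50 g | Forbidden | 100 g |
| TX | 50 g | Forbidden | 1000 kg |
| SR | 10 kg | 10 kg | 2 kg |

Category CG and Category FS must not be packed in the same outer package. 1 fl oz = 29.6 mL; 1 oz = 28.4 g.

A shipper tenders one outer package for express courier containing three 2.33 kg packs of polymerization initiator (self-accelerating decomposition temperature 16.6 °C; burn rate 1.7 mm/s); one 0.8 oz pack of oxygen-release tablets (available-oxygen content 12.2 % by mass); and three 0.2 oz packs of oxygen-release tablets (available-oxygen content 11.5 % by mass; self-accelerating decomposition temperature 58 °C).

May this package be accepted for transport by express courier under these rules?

Yes

Self-accelerating decomposition temperature 16.6 °C meets the Category SR criterion (Self-Reactive), so the polymerization initiator is Category SR.
Oxygen-release tablets: available-oxygen content 12.2 % by mass ≥ 10 % by mass → Category OX (Oxidizer).
Oxygen-release tablets: available-oxygen content 11.5 % by mass ≥ 10 % by mass → Category OX (Oxidizer).
Category OX net quantity: (one 0.8 oz pack = 22.72 g) + (three 0.2 oz packs = 17.04 g) = 39.76 g.
That is within the Category OX express courier limit of 50 g.
Category SR quantity: three 2.33 kg packs = 6.99 kg.
6.99 kg ≤ 10 kg (express courier limit, Category SR) — within limit.
The segregation rule (Category CG with Category FS) does not apply to Category OX with Category SR.
Every hazard category is within its express courier limit and no segregation rule is violated.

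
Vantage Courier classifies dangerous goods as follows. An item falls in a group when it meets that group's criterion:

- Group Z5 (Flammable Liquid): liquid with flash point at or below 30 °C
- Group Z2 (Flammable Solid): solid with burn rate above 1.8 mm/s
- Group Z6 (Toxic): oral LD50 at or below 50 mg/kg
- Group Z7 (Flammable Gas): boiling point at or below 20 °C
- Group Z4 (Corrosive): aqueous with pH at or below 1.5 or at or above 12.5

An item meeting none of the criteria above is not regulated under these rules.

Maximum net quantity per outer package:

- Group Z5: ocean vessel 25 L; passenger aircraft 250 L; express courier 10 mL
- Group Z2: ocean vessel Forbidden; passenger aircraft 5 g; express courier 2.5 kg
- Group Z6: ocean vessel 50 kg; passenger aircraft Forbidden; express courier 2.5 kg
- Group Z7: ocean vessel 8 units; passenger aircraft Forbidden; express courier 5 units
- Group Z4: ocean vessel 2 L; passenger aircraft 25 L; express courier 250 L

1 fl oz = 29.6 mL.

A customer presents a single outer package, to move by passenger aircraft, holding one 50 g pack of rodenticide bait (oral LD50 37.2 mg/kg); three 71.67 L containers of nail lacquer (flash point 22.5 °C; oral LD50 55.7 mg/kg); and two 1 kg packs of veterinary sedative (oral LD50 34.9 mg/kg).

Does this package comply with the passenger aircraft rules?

No

With oral LD50 37.2 mg/kg (≤ 50 mg/kg), the rodenticide bait falls in Group Z6.
With flash point 22.5 °C (≤ 30 °C), the nail lacquer falls in Group Z5.
The veterinary sedative has oral LD50 34.9 mg/kg, which is ≤ 50 mg/kg, so it is Group Z6 (Toxic).
Total Group Z6: 50 g + (two 1 kg packs = 2 kg) = 2.05 kg.
By passenger aircraft, Group Z6 is Forbidden regardless of quantity.
Group Z5 quantity: three 71.67 L containers = 215.01 L.
That is within the Group Z5 passenger aircraft limit of 250 L.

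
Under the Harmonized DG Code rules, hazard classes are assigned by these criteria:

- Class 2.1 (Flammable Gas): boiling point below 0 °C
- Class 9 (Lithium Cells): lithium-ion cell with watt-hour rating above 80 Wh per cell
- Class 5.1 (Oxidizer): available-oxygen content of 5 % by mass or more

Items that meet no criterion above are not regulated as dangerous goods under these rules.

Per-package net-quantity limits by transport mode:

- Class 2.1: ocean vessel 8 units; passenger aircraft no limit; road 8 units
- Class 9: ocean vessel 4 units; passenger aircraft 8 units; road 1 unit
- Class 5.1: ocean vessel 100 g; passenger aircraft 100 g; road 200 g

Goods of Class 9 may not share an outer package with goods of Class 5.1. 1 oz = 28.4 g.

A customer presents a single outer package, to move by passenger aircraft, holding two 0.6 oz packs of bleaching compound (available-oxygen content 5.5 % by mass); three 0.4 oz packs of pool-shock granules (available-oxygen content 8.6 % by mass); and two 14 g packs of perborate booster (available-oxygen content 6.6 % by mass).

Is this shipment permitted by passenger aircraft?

Available-oxygen content 5.5 % by mass meets the Class 5.1 criterion (Oxidizer), so the bleaching compound is Class 5.1.
Available-oxygen content 8.6 % by mass meets the Class 5.1 criterion (Oxidizer), so the pool-shock granules are Class 5.1.
The perborate booster has available-oxygen content 6.6 % by mass, which is ≥ 5 % by mass, so it is Class 5.1 (Oxidizer).
Class 5.1 net quantity: (two 0.6 oz packs = 34.08 g) + (three 0.4 oz packs = 34.08 g) + (two 14 g packs = 28 g) = 96.16 g.
96.16 g is within the passenger aircraft limit of 100 g for Class 5.1.

Yes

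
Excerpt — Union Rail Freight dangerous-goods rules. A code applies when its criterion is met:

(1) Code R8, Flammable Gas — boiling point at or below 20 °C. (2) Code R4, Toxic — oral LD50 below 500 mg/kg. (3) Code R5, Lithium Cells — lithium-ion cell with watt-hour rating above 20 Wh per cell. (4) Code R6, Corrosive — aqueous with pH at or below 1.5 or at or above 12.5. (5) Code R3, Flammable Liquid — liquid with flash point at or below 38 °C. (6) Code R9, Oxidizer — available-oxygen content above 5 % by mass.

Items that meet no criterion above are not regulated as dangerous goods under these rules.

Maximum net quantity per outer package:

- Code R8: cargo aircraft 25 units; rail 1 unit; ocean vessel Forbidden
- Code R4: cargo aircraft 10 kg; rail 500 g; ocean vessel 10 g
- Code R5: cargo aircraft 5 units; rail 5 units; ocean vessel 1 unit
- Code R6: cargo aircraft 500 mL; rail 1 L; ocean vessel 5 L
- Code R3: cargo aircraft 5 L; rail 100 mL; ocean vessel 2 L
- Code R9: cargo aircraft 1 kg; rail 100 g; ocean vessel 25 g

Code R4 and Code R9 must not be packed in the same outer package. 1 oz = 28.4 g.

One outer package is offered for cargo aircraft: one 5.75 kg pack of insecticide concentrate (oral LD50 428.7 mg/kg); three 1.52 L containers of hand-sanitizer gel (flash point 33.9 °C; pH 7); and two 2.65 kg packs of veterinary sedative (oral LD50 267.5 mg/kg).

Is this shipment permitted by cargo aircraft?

Insecticide concentrate: oral LD50 428.7 mg/kg < 500 mg/kg → Code R4 (Toxic).
With flash point 33.9 °C (≤ 38 °C), the hand-sanitizer gel falls in Code R3.
Oral LD50 267.5 mg/kg meets the Code R4 criterion (Toxic), so the veterinary sedative is Code R4.
Code R4 net quantity: 5.75 kg + (two 2.65 kg packs = 5.3 kg) = 11.05 kg.
That exceeds the Code R4 cargo aircraft limit of 10 kg.
Code R3 quantity: three 1.52 L containers = 4.56 L.
That is within the Code R3 cargo aircraft limit of 5 L.
The segregation rule (Code R4 with Code R9) does not apply to Code R4 with Code R3.

No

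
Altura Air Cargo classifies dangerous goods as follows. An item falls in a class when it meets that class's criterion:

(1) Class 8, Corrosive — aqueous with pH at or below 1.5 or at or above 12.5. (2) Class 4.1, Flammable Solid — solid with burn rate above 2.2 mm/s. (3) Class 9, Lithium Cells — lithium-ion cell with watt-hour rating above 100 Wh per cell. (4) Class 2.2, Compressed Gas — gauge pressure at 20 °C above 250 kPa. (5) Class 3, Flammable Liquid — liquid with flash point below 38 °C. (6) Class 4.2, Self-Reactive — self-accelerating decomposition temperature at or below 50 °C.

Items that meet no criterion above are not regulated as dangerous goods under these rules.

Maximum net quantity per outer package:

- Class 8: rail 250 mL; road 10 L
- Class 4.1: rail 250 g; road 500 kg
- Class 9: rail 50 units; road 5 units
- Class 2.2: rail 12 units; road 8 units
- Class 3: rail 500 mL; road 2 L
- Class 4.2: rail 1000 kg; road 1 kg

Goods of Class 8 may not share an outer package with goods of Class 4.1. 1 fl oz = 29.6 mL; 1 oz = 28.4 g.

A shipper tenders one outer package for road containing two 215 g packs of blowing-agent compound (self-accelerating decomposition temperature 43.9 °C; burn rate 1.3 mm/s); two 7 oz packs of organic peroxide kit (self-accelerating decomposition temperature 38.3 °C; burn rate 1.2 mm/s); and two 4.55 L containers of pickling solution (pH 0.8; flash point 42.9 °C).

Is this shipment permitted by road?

Yes

With self-accelerating decomposition temperature 43.9 °C (≤ 50 °C), the blowing-agent compound falls in Class 4.2.
Self-accelerating decomposition temperature 38.3 °C meets the Class 4.2 criterion (Self-Reactive), so the organic peroxide kit is Class 4.2.
pH 0.8 meets the Class 8 criterion (Corrosive), so the pickling solution is Class 8.
Class 8 quantity: two 4.55 L containers = 9.1 L.
That is within the Class 8 road limit of 10 L.
Total Class 4.2: (two 215 g packs = 430 g) + (two 7 oz packs = 397.6 g) = 827.6 g.
That is within the Class 4.2 road limit of 1 kg.
The segregation rule (Class 8 with Class 4.1) does not apply to Class 8 with Class 4.2.
Every hazard class is within its road limit and no segregation rule is violated.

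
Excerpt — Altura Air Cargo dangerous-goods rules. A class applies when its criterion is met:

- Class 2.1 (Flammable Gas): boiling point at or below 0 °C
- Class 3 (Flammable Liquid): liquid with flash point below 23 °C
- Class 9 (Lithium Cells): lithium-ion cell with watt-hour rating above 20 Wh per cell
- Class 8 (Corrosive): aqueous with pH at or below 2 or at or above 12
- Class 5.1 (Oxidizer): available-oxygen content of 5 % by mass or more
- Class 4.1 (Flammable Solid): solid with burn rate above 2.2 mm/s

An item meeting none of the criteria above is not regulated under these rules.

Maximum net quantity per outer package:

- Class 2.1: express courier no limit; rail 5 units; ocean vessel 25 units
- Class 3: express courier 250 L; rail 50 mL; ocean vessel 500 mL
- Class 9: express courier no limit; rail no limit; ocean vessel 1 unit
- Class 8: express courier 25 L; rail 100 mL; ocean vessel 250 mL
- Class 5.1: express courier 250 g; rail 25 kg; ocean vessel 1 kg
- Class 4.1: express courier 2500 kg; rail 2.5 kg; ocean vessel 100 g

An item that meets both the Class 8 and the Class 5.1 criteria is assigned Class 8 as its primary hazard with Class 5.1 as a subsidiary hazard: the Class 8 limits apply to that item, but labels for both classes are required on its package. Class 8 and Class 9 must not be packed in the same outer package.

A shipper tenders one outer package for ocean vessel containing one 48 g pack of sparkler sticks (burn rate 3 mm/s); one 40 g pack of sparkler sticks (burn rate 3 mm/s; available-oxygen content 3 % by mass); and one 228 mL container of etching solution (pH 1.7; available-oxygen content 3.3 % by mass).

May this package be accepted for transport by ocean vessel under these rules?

The sparkler sticks have burn rate 3 mm/s, which is > 2.2 mm/s, so they are Class 4.1 (Flammable Solid).
With burn rate 3 mm/s (> 2.2 mm/s), the sparkler sticks fall in Class 4.1.
With pH 1.7 (≤ 2), the etching solution falls in Class 8.
Class 8 quantity: 228 mL.
228 mL ≤ 250 mL (ocean vessel limit, Class 8) — within limit.
Total Class 4.1: 48 g + 40 g = 88 g.
That is within the Class 4.1 ocean vessel limit of 100 g.
The segregation rule (Class 8 with Class 9) does not apply to Class 8 with Class 4.1.
Every hazard class is within its ocean vessel limit and no segregation rule is violated.

Yes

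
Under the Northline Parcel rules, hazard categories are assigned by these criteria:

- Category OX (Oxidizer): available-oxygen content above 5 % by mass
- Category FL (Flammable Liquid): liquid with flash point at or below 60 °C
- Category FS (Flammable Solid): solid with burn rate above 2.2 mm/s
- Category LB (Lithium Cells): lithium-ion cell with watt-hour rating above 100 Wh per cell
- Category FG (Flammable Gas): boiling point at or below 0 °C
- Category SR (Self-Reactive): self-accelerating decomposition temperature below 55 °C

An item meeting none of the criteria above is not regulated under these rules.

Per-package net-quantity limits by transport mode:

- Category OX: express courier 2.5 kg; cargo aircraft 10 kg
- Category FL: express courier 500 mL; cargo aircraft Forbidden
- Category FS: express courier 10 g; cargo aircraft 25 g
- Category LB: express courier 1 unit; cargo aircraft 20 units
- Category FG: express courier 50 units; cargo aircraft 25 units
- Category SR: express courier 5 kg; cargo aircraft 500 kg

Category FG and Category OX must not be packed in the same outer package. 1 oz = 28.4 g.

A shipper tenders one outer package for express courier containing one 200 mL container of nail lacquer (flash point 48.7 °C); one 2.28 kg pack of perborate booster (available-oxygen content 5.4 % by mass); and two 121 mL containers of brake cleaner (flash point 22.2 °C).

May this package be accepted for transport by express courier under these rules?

Yes

Flash point 48.7 °C meets the Category FL criterion (Flammable Liquid), so the nail lacquer is Category FL.
Perborate booster: available-oxygen content 5.4 % by mass > 5 % by mass → Category OX (Oxidizer).
With flash point 22.2 °C (≤ 60 °C), the brake cleaner falls in Category FL.
Category FL net quantity: 200 mL + (two 121 mL containers = 242 mL) = 442 mL.
442 mL ≤ 500 mL (express courier limit, Category FL) — within limit.
Category OX quantity: 2.28 kg.
2.28 kg ≤ 2.5 kg (express courier limit, Category OX) — within limit.
The segregation rule (Category FG with Category OX) does not apply to Category FL with Category OX.
Every hazard category is within its express courier limit and no segregation rule is violated.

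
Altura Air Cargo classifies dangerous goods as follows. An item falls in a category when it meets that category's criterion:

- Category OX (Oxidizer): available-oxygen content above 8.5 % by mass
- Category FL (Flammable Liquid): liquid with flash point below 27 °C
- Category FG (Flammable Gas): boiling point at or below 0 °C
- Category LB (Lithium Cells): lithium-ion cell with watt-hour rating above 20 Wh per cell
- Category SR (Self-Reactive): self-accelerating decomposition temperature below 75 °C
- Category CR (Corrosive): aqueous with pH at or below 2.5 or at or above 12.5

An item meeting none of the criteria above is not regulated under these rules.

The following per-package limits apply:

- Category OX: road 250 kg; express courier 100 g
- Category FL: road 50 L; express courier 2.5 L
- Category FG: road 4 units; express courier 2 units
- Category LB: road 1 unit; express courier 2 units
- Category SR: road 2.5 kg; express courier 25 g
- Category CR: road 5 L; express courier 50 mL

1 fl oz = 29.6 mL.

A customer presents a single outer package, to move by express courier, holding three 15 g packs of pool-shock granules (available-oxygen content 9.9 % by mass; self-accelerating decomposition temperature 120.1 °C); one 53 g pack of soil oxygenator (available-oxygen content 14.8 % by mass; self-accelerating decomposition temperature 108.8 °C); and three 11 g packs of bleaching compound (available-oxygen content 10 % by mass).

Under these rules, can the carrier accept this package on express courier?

No

Available-oxygen content 9.9 % by mass meets the Category OX criterion (Oxidizer), so the pool-shock granules are Category OX.
Soil oxygenator: available-oxygen content 14.8 % by mass > 8.5 % by mass → Category OX (Oxidizer).
Available-oxygen content 10 % by mass meets the Category OX criterion (Oxidizer), so the bleaching compound is Category OX.
Category OX net quantity: (three 15 g packs = 45 g) + 53 g + (three 11 g packs = 33 g) = 131 g.
That exceeds the Category OX express courier limit of 100 g.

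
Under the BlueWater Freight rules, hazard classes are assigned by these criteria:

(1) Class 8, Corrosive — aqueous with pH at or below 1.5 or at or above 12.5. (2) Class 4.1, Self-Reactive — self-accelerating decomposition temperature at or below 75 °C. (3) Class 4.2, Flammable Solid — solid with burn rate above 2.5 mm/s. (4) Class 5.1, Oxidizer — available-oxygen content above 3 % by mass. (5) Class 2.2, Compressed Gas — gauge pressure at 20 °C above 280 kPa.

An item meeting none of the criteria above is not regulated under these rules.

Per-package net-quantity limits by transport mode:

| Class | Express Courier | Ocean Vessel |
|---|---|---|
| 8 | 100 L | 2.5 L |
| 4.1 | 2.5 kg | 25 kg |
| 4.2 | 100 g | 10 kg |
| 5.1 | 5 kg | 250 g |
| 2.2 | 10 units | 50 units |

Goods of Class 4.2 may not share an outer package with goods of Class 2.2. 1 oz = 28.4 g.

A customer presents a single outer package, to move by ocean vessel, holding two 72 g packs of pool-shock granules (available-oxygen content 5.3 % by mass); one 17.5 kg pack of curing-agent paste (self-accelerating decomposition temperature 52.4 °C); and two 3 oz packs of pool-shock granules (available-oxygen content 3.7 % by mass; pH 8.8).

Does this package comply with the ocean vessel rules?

No

With available-oxygen content 5.3 % by mass (> 3 % by mass), the pool-shock granules fall in Class 5.1.
Curing-agent paste: self-accelerating decomposition temperature 52.4 °C ≤ 75 °C → Class 4.1 (Self-Reactive).
With available-oxygen content 3.7 % by mass (> 3 % by mass), the pool-shock granules fall in Class 5.1.
Total Class 5.1: (two 72 g packs = 144 g) + (two 3 oz packs = 170.4 g) = 314.4 g.
That exceeds the Class 5.1 ocean vessel limit of 250 g.
Class 4.1 quantity: 17.5 kg.
That is within the Class 4.1 ocean vessel limit of 25 kg.
The segregation rule (Class 4.2 with Class 2.2) does not apply to Class 5.1 with Class 4.1.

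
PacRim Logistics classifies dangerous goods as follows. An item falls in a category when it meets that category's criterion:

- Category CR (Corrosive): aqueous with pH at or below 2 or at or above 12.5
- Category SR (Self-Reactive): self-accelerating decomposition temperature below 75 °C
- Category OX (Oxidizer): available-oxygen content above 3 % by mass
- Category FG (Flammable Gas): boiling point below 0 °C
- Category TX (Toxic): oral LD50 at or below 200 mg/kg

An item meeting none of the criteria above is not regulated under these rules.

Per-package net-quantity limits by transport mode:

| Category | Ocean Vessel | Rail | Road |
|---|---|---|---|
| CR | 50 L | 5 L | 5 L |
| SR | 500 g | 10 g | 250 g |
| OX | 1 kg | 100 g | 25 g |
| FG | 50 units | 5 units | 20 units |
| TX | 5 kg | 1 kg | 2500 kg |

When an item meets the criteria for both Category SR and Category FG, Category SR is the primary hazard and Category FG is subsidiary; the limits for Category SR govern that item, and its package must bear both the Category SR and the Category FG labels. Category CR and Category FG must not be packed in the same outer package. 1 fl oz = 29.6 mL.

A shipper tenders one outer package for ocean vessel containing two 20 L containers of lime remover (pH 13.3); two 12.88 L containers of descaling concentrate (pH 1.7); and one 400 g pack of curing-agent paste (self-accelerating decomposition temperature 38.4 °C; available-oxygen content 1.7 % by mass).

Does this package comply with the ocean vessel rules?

Lime remover: pH 13.3 ≥ 12.5 → Category CR (Corrosive).
pH 1.7 meets the Category CR criterion (Corrosive), so the descaling concentrate is Category CR.
Self-accelerating decomposition temperature 38.4 °C meets the Category SR criterion (Self-Reactive), so the curing-agent paste is Category SR.
Category CR net quantity: (two 20 L containers = 40 L) + (two 12.88 L containers = 25.76 L) = 65.76 L.
That exceeds the Category CR ocean vessel limit of 50 L.
Category SR quantity: 400 g.
400 g ≤ 500 g (ocean vessel limit, Category SR) — within limit.
The segregation rule (Category CR with Category FG) does not apply to Category CR with Category SR.

No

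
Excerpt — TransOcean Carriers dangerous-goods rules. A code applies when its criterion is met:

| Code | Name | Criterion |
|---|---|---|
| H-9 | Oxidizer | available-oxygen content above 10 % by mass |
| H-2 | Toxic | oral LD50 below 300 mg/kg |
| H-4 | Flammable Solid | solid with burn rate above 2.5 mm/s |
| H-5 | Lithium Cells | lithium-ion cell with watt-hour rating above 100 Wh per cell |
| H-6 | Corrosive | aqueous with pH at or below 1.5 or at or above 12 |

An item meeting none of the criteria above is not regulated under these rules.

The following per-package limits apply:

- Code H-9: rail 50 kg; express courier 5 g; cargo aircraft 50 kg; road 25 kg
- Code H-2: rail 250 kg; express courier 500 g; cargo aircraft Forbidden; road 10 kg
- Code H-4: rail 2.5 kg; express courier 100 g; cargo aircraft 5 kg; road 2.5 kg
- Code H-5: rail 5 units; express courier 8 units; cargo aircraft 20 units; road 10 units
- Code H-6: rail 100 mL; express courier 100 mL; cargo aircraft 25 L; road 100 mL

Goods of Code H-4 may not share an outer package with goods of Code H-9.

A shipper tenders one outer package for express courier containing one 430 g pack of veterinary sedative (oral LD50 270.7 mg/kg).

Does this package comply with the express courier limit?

Yes

Oral LD50 270.7 mg/kg meets the Code H-2 criterion (Toxic), so the veterinary sedative is Code H-2.
Code H-2 quantity: 430 g.
430 g ≤ 500 g (express courier limit, Code H-2) — within limit.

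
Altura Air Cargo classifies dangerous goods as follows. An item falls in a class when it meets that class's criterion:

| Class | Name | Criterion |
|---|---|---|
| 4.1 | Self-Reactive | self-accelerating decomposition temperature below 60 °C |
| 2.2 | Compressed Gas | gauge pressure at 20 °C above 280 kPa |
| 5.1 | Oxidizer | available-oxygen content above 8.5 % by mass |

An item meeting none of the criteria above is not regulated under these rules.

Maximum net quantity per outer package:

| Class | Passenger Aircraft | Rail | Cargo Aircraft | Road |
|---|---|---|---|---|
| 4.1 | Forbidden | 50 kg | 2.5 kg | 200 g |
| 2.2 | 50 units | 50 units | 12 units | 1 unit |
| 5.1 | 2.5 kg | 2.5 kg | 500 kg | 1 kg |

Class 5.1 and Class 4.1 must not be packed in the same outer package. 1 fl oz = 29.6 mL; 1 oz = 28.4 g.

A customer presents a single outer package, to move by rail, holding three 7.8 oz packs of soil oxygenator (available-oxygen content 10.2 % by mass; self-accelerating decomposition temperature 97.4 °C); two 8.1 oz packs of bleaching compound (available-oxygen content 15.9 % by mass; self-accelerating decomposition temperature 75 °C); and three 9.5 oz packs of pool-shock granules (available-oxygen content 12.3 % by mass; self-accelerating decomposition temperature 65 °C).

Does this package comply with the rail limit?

Yes

With available-oxygen content 10.2 % by mass (> 8.5 % by mass), the soil oxygenator falls in Class 5.1.
Available-oxygen content 15.9 % by mass meets the Class 5.1 criterion (Oxidizer), so the bleaching compound is Class 5.1.
Pool-shock granules: available-oxygen content 12.3 % by mass > 8.5 % by mass → Class 5.1 (Oxidizer).
Total Class 5.1: (three 7.8 oz packs = 664.56 g) + (two 8.1 oz packs = 460.08 g) + (three 9.5 oz packs = 809.4 g) = 1934.04 g.
1934.04 g ≤ 2.5 kg (rail limit, Class 5.1) — within limit.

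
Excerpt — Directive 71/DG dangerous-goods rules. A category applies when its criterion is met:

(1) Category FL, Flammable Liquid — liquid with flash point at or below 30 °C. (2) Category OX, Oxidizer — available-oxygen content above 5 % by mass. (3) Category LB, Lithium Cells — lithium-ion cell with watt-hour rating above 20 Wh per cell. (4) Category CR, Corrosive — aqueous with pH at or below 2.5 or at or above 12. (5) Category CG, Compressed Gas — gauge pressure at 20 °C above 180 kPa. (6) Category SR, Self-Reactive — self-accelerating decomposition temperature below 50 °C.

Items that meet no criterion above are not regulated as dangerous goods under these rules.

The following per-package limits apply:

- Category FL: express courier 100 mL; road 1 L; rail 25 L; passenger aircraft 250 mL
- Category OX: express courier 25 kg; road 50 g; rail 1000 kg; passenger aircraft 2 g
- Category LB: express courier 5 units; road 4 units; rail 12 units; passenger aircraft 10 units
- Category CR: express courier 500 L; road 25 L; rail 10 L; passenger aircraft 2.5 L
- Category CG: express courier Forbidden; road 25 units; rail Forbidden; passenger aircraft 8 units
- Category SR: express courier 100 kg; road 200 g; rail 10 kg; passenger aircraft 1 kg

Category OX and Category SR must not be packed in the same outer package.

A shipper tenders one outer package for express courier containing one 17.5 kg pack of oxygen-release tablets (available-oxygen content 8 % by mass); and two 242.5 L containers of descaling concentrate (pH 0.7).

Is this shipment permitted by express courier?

Available-oxygen content 8 % by mass meets the Category OX criterion (Oxidizer), so the oxygen-release tablets are Category OX.
Descaling concentrate: pH 0.7 ≤ 2.5 → Category CR (Corrosive).
Category CR quantity: two 242.5 L containers = 485 L.
485 L ≤ 500 L (express courier limit, Category CR) — within limit.
Category OX quantity: 17.5 kg.
17.5 kg is within the express courier limit of 25 kg for Category OX.
The segregation rule (Category OX with Category SR) does not apply to Category CR with Category OX.
Every hazard category is within its express courier limit and no segregation rule is violated.

Yes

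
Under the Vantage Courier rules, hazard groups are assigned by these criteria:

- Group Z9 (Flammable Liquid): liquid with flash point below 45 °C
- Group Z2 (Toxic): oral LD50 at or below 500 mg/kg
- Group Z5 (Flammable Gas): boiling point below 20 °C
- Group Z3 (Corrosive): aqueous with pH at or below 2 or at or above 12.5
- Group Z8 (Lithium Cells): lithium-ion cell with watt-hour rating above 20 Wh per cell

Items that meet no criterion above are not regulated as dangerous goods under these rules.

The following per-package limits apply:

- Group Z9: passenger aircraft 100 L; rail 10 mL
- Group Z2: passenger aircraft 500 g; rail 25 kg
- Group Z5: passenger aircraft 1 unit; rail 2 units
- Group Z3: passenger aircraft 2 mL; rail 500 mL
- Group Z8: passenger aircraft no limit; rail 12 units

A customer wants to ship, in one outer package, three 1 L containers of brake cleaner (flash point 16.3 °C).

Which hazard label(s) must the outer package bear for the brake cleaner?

Group Z9

The brake cleaner has flash point 16.3 °C, which is < 45 °C, so it is Group Z9 (Flammable Liquid).
Only the Group Z9 label is required.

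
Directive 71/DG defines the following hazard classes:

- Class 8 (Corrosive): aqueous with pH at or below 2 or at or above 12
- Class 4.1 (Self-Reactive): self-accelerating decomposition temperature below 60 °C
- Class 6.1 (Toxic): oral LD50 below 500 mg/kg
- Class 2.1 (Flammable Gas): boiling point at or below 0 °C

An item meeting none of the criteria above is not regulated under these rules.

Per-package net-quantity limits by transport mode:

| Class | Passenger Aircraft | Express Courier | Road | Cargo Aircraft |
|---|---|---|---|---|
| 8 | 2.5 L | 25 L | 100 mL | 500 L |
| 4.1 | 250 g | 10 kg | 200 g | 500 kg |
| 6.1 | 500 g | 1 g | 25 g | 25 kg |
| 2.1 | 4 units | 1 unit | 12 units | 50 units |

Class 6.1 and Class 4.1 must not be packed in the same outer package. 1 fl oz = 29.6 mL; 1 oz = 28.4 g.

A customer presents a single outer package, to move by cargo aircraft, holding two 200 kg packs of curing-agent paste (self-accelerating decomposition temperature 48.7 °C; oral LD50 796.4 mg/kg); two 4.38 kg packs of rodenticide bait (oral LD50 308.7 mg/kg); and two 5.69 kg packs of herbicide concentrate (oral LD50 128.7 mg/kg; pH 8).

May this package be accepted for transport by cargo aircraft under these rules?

Curing-agent paste: self-accelerating decomposition temperature 48.7 °C < 60 °C → Class 4.1 (Self-Reactive).
Rodenticide bait: oral LD50 308.7 mg/kg < 500 mg/kg → Class 6.1 (Toxic).
Herbicide concentrate: oral LD50 128.7 mg/kg < 500 mg/kg → Class 6.1 (Toxic).
Total Class 6.1: (two 4.38 kg packs = 8.76 kg) + (two 5.69 kg packs = 11.38 kg) = 20.14 kg.
That is within the Class 6.1 cargo aircraft limit of 25 kg.
Class 4.1 quantity: two 200 kg packs = 400 kg.
That is within the Class 4.1 cargo aircraft limit of 500 kg.
Class 6.1 and Class 4.1 may not share an outer package.

No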